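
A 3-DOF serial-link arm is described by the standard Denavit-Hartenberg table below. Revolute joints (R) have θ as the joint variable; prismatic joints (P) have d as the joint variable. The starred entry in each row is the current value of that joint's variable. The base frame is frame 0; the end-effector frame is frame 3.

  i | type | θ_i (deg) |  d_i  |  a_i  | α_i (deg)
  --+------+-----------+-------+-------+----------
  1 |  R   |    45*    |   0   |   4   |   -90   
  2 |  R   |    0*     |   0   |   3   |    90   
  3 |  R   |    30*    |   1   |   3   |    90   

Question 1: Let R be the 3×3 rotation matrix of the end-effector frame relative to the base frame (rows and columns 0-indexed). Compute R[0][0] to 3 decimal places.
End-effector x-axis (col 0 of R) = (0.2588,0.9659,0.0000)
R[0][0] = 0.2588

0.259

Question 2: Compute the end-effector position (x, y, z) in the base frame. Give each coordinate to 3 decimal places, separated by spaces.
5.726 7.848 1.000

after link 1: o_1 = (2.8284, 2.8284, 0.0000)
after link 2: o_2 = (4.9497, 4.9497, 0.0000)
after link 3: o_3 = (5.7262, 7.8475, 1.0000)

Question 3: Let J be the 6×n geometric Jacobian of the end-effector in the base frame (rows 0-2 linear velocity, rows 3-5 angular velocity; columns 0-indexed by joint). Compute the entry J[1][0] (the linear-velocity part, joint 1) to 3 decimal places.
5.726

axis z_0 = ẑ; lever o_n−o_0 = (5.7262,7.8475,1.0000)
cross product → J_v[:, 0] = (-7.8475,5.7262,0.0000)
J_ω[:, 0] = z_0
entry J[1][0] = 5.7262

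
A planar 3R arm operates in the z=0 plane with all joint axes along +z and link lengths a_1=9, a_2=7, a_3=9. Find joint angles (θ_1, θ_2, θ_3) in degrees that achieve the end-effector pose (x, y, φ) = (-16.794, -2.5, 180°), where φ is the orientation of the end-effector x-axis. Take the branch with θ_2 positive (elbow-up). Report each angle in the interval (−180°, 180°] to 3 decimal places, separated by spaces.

wrist centre = target − a_3·(cos φ, sin φ) = (-7.7940, -2.5000)
cos θ_2 = (66.9964−9²−7²)/(2·9·7) = -0.5000; θ_2 = 120.0019° (elbow-up)
β = atan2(-2.5000,-7.7940) = -162.2159°; ψ = atan2(6.0621,5.4998) = 47.7841°
θ_1 = β − ψ = -210.0000°
θ_3 = φ − θ_1 − θ_2 = -90.0019° (wrapped to (-180°,180°])

150.000 120.002 -90.002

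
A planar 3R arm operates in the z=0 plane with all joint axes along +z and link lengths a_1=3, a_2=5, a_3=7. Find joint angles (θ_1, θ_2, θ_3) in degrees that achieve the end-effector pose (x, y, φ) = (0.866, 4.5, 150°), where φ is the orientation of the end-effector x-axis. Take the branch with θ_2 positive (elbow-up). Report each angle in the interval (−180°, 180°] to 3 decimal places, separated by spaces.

-30.000 60.001 120.000

wrist centre = target − a_3·(cos φ, sin φ) = (6.9282, 1.0000)
cos θ_2 = (48.9996−3²−5²)/(2·3·5) = 0.5000; θ_2 = 60.0008° (elbow-up)
β = atan2(1.0000,6.9282) = 8.2132°; ψ = atan2(4.3302,5.4999) = 38.2137°
θ_1 = β − ψ = -30.0005°
θ_3 = φ − θ_1 − θ_2 = 119.9997° (wrapped to (-180°,180°])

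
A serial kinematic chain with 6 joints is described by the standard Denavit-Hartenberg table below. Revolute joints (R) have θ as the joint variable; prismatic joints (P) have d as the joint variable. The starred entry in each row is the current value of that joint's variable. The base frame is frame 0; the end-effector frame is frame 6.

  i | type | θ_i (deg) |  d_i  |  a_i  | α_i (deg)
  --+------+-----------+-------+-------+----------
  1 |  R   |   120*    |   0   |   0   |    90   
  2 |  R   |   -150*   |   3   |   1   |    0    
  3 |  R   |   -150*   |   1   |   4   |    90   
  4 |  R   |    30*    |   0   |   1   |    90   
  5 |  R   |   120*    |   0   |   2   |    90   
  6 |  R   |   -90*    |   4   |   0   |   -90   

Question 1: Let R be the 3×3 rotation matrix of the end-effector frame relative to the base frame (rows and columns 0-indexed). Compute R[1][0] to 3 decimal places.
0.217

End-effector x-axis (col 0 of R) = (0.8750,0.2165,-0.4330)
R[1][0] = 0.2165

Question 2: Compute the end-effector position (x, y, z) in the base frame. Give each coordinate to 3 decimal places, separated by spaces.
2.031 7.946 3.696

after link 1: o_1 = (0.0000, 0.0000, 0.0000)
after link 2: o_2 = (3.0311, 0.7500, -0.5000)
after link 3: o_3 = (2.8971, 2.9821, 2.9641)
after link 4: o_4 = (3.1136, 3.6071, 3.7141)
after link 5: o_5 = (2.1471, 4.2811, 2.0981)
after link 6: o_6 = (2.0311, 7.9462, 3.6962)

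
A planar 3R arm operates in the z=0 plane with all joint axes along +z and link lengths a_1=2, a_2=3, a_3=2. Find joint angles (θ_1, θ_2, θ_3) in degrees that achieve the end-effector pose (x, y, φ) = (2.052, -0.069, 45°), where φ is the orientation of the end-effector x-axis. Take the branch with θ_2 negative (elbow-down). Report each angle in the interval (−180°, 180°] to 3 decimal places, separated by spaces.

wrist centre = target − a_3·(cos φ, sin φ) = (0.6378, -1.4832)
cos θ_2 = (2.6067−2²−3²)/(2·2·3) = -0.8661; θ_2 = -150.0096° (elbow-down)
β = atan2(-1.4832,0.6378) = -66.7321°; ψ = atan2(-1.4996,-0.5983) = -111.7520°
θ_1 = β − ψ = 45.0198°
θ_3 = φ − θ_1 − θ_2 = 149.9897° (wrapped to (-180°,180°])

45.020 -150.010 149.990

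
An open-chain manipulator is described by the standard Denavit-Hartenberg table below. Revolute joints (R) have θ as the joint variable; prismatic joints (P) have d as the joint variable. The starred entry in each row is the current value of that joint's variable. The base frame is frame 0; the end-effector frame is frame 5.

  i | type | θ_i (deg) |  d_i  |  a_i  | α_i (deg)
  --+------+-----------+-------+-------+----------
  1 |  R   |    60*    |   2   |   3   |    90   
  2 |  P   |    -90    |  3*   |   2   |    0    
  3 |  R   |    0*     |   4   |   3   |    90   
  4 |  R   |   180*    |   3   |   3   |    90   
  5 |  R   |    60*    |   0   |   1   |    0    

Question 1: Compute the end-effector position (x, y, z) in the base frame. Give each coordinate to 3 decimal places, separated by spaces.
5.629 -4.250 0.500

after link 1: o_1 = (1.5000, 2.5981, 2.0000)
after link 2: o_2 = (4.0981, 1.0981, 0.0000)
after link 3: o_3 = (7.5622, -0.9019, -3.0000)
after link 4: o_4 = (6.0622, -3.5000, 0.0000)
after link 5: o_5 = (5.6292, -4.2500, 0.5000)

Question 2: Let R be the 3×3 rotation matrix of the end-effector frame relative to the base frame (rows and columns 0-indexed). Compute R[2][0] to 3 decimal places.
End-effector x-axis (col 0 of R) = (-0.4330,-0.7500,0.5000)
R[2][0] = 0.5000

0.500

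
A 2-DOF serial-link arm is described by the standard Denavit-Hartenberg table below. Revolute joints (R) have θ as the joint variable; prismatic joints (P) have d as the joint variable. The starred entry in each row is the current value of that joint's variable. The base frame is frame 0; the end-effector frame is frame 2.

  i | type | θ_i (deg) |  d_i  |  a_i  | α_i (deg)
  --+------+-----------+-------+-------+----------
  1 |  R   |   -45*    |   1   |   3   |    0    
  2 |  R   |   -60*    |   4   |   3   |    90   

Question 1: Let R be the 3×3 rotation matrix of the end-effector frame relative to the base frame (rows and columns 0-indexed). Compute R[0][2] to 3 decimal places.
-0.966

End-effector z-axis (col 2 of R) = (-0.9659,0.2588,0.0000)
R[0][2] = -0.9659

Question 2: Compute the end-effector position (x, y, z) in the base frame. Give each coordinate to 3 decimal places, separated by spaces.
after link 1: o_1 = (2.1213, -2.1213, 1.0000)
after link 2: o_2 = (1.3449, -5.0191, 5.0000)

1.345 -5.019 5.000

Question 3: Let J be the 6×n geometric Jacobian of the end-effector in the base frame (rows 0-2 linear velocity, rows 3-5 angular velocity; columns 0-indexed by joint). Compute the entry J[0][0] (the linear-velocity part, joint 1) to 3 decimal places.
axis z_0 = ẑ; lever o_n−o_0 = (1.3449,-5.0191,5.0000)
cross product → J_v[:, 0] = (5.0191,1.3449,-0.0000)
J_ω[:, 0] = z_0
entry J[0][0] = 5.0191

5.019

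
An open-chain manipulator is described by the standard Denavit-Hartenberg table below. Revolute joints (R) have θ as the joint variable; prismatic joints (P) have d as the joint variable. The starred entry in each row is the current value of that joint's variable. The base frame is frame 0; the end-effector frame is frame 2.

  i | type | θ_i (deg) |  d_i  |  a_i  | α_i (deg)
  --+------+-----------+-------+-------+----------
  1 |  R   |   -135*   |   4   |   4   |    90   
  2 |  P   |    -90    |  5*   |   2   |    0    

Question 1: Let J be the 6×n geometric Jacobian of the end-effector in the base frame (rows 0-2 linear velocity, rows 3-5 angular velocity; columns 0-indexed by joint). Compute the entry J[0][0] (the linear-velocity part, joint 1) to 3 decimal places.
-0.707

axis z_0 = ẑ; lever o_n−o_0 = (-6.3640,0.7071,2.0000)
cross product → J_v[:, 0] = (-0.7071,-6.3640,0.0000)
J_ω[:, 0] = z_0
entry J[0][0] = -0.7071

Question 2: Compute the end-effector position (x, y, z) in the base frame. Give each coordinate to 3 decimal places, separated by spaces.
-6.364 0.707 2.000

after link 1: o_1 = (-2.8284, -2.8284, 4.0000)
after link 2: o_2 = (-6.3640, 0.7071, 2.0000)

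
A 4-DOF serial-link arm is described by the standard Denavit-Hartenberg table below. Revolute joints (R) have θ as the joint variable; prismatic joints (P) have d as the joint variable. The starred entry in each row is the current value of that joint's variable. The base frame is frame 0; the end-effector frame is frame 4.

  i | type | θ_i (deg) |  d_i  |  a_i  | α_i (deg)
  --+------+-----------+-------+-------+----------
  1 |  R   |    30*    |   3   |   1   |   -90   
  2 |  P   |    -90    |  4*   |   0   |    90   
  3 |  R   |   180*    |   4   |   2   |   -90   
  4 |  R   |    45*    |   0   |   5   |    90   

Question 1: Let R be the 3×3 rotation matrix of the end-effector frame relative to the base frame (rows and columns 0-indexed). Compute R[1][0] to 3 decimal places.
End-effector x-axis (col 0 of R) = (0.6124,0.3536,-0.7071)
R[1][0] = 0.3536

0.354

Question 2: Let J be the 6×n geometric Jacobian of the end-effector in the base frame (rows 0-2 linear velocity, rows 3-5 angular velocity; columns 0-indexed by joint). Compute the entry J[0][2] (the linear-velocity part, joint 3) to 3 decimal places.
axis z_2 = (-0.8660,-0.5000,0.0000); lever o_n−o_2 = (-0.4022,-0.2322,-5.5355)
cross product → J_v[:, 2] = (2.7678,-4.7939,-0.0000)
J_ω[:, 2] = z_2
entry J[0][2] = 2.7678

2.768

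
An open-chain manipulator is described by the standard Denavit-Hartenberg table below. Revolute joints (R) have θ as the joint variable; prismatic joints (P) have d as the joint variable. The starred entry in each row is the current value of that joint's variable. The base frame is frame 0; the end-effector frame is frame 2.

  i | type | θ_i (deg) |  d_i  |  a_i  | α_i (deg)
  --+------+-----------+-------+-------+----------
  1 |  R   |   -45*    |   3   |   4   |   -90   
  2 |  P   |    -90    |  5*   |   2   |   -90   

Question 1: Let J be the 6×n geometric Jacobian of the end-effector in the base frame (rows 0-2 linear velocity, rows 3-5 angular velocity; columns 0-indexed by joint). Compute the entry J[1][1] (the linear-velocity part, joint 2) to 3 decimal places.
0.707

prismatic axis z_1 = (0.7071,0.7071,0.0000)
J_v[:, 1] = z_1; J_ω[:, 1] = (0,0,0)
entry J[1][1] = 0.7071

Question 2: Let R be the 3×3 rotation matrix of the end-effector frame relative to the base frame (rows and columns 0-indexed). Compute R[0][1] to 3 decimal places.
End-effector y-axis (col 1 of R) = (-0.7071,-0.7071,-0.0000)
R[0][1] = -0.7071

-0.707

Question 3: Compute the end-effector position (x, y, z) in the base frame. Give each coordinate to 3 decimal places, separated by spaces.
after link 1: o_1 = (2.8284, -2.8284, 3.0000)
after link 2: o_2 = (6.3640, 0.7071, 5.0000)

6.364 0.707 5.000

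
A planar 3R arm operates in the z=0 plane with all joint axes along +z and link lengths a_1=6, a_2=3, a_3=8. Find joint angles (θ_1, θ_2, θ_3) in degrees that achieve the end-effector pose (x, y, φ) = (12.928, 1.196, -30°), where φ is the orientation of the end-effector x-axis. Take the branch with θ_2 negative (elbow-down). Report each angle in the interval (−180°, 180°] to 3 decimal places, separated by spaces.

wrist centre = target − a_3·(cos φ, sin φ) = (5.9998, 5.1960)
cos θ_2 = (62.9960−6²−3²)/(2·6·3) = 0.4999; θ_2 = -60.0074° (elbow-down)
β = atan2(5.1960,5.9998) = 40.8935°; ψ = atan2(-2.5983,7.4997) = -19.1087°
θ_1 = β − ψ = 60.0022°
θ_3 = φ − θ_1 − θ_2 = -29.9948° (wrapped to (-180°,180°])

60.002 -60.007 -29.995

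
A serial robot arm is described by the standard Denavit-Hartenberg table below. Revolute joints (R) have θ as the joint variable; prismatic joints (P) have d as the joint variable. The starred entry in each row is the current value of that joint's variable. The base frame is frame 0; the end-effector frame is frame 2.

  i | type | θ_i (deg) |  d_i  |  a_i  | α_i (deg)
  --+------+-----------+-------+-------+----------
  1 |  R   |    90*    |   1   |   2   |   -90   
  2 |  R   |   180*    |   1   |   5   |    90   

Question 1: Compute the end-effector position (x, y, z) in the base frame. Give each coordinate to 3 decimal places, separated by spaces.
after link 1: o_1 = (0.0000, 2.0000, 1.0000)
after link 2: o_2 = (-1.0000, -3.0000, 1.0000)

-1.000 -3.000 1.000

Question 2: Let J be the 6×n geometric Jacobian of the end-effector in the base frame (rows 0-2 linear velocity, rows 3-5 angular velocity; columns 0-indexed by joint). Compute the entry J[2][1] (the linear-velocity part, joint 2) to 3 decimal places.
axis z_1 = (-1.0000,0.0000,0.0000); lever o_n−o_1 = (-1.0000,-5.0000,-0.0000)
cross product → J_v[:, 1] = (0.0000,-0.0000,5.0000)
J_ω[:, 1] = z_1
entry J[2][1] = 5.0000

5.000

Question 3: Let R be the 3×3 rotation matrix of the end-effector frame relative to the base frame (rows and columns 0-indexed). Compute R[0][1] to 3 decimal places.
End-effector y-axis (col 1 of R) = (-1.0000,0.0000,0.0000)
R[0][1] = -1.0000

-1.000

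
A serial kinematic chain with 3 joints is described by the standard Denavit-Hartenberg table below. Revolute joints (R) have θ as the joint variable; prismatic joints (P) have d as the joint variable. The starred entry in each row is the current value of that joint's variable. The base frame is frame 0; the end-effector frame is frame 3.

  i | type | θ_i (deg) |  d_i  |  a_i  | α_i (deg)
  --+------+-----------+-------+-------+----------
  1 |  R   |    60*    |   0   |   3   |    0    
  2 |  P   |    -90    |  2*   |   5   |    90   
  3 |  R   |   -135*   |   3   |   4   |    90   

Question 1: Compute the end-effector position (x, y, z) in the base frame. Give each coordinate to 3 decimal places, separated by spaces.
1.881 -1.086 -0.828

after link 1: o_1 = (1.5000, 2.5981, 0.0000)
after link 2: o_2 = (5.8301, 0.0981, 2.0000)
after link 3: o_3 = (1.8806, -1.0858, -0.8284)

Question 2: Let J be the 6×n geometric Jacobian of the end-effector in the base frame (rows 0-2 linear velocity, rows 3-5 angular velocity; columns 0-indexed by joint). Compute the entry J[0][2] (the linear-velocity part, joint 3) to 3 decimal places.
axis z_2 = (-0.5000,-0.8660,0.0000); lever o_n−o_2 = (-3.9495,-1.1839,-2.8284)
cross product → J_v[:, 2] = (2.4495,-1.4142,-2.8284)
J_ω[:, 2] = z_2
entry J[0][2] = 2.4495

2.449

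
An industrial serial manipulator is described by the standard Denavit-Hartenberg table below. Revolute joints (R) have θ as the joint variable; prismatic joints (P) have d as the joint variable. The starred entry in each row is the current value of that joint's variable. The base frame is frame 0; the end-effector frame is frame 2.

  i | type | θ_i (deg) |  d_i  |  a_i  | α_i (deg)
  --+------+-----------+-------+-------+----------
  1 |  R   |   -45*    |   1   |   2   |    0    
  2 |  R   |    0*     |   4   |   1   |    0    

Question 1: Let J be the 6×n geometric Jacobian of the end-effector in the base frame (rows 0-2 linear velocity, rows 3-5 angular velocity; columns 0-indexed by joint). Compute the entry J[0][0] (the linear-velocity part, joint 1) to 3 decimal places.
axis z_0 = ẑ; lever o_n−o_0 = (2.1213,-2.1213,5.0000)
cross product → J_v[:, 0] = (2.1213,2.1213,-0.0000)
J_ω[:, 0] = z_0
entry J[0][0] = 2.1213

2.121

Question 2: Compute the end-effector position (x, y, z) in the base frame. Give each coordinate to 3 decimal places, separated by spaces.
2.121 -2.121 5.000

after link 1: o_1 = (1.4142, -1.4142, 1.0000)
after link 2: o_2 = (2.1213, -2.1213, 5.0000)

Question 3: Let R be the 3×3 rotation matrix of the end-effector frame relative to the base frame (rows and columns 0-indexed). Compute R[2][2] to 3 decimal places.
End-effector z-axis (col 2 of R) = (0.0000,0.0000,1.0000)
R[2][2] = 1.0000

1.000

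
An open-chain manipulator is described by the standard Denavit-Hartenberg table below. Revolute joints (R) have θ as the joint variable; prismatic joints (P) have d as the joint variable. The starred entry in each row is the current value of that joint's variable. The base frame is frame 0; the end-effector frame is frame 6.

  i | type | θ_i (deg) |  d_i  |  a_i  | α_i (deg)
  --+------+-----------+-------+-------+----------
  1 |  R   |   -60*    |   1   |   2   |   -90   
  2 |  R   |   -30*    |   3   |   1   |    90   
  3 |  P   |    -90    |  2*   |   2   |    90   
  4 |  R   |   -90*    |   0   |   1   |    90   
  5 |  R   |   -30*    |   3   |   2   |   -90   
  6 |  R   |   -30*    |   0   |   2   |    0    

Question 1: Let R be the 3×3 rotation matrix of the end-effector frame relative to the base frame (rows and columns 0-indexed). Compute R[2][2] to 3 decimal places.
End-effector z-axis (col 2 of R) = (-0.2500,0.4330,-0.8660)
R[2][2] = -0.8660

-0.866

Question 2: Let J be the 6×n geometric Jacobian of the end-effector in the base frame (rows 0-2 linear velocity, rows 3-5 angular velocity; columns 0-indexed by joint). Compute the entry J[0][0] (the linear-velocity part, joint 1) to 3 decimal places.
2.348

axis z_0 = ẑ; lever o_n−o_0 = (7.1292,-2.3481,0.5000)
cross product → J_v[:, 0] = (2.3481,7.1292,-0.0000)
J_ω[:, 0] = z_0
entry J[0][0] = 2.3481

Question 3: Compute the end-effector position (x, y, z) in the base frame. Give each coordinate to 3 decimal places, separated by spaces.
7.129 -2.348 0.500

after link 1: o_1 = (1.0000, -1.7321, 1.0000)
after link 2: o_2 = (4.0311, -0.9821, 1.5000)
after link 3: o_3 = (1.7990, -1.1160, 3.2321)
after link 4: o_4 = (2.0490, -1.5490, 2.3660)
after link 5: o_5 = (5.5131, -1.5490, 1.3660)
after link 6: o_6 = (7.1292, -2.3481, 0.5000)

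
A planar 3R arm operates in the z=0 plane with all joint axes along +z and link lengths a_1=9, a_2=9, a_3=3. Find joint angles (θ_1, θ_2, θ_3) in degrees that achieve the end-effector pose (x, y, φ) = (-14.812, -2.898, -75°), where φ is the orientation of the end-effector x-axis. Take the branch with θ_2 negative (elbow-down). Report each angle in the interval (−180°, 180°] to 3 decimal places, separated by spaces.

wrist centre = target − a_3·(cos φ, sin φ) = (-15.5885, -0.0002)
cos θ_2 = (243.0000−9²−9²)/(2·9·9) = 0.5000; θ_2 = -60.0000° (elbow-down)
β = atan2(-0.0002,-15.5885) = -179.9992°; ψ = atan2(-7.7942,13.5000) = -30.0000°
θ_1 = β − ψ = -149.9992°
θ_3 = φ − θ_1 − θ_2 = 134.9992° (wrapped to (-180°,180°])

-149.999 -60.000 134.999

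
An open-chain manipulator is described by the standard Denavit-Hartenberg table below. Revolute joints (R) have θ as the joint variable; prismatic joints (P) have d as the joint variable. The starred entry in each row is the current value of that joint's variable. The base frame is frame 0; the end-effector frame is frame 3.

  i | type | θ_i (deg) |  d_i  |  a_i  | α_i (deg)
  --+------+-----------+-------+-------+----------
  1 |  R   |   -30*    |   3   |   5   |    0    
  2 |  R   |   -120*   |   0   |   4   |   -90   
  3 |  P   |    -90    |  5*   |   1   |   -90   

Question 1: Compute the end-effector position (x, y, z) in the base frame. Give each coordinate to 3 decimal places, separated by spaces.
after link 1: o_1 = (4.3301, -2.5000, 3.0000)
after link 2: o_2 = (0.8660, -4.5000, 3.0000)
after link 3: o_3 = (3.3660, -8.8301, 4.0000)

3.366 -8.830 4.000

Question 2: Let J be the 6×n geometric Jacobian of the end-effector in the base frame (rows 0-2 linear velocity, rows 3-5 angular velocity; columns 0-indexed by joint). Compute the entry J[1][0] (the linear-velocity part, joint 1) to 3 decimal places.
3.366

axis z_0 = ẑ; lever o_n−o_0 = (3.3660,-8.8301,4.0000)
cross product → J_v[:, 0] = (8.8301,3.3660,-0.0000)
J_ω[:, 0] = z_0
entry J[1][0] = 3.3660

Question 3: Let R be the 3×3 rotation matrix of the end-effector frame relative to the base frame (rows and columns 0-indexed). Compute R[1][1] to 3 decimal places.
0.866

End-effector y-axis (col 1 of R) = (-0.5000,0.8660,-0.0000)
R[1][1] = 0.8660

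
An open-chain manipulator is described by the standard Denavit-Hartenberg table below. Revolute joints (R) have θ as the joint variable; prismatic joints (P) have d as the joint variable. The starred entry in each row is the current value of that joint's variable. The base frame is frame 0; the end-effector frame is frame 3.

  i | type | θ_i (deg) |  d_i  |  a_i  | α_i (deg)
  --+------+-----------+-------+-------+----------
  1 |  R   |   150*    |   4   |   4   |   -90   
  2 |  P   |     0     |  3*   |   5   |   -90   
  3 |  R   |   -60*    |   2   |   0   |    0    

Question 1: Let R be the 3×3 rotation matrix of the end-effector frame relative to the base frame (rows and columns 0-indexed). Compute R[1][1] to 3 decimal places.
0.866

End-effector y-axis (col 1 of R) = (-0.5000,0.8660,-0.0000)
R[1][1] = 0.8660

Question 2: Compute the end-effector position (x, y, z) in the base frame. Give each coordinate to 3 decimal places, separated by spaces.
-9.294 1.902 2.000

after link 1: o_1 = (-3.4641, 2.0000, 4.0000)
after link 2: o_2 = (-9.2942, 1.9019, 4.0000)
after link 3: o_3 = (-9.2942, 1.9019, 2.0000)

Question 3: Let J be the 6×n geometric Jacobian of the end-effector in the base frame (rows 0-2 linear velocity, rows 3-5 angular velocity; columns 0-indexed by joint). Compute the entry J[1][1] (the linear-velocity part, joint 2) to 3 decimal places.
-0.866

prismatic axis z_1 = (-0.5000,-0.8660,0.0000)
J_v[:, 1] = z_1; J_ω[:, 1] = (0,0,0)
entry J[1][1] = -0.8660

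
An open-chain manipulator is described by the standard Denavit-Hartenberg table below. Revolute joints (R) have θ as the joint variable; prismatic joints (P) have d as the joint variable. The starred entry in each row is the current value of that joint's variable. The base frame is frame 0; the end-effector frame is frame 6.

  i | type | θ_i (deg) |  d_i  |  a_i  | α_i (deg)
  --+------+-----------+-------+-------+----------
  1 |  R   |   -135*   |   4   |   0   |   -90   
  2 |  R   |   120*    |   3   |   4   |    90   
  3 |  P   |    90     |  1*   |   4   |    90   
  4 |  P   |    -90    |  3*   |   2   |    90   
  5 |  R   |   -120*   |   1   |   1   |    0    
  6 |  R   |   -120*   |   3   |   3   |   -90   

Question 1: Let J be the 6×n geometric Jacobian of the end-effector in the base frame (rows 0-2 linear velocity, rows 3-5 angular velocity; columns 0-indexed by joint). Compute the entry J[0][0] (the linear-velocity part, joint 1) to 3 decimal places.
axis z_0 = ẑ; lever o_n−o_0 = (4.5962,0.3536,-4.0622)
cross product → J_v[:, 0] = (-0.3536,4.5962,0.0000)
J_ω[:, 0] = z_0
entry J[0][0] = -0.3536

-0.354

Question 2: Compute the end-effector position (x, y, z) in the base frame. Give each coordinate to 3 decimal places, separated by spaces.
after link 1: o_1 = (0.0000, 0.0000, 4.0000)
after link 2: o_2 = (3.5355, -0.7071, 0.5359)
after link 3: o_3 = (5.7516, -4.1479, 0.0359)
after link 4: o_4 = (8.0370, -1.8625, -1.5622)
after link 5: o_5 = (6.7175, -1.7678, -1.0622)
after link 6: o_6 = (4.5962, 0.3536, -4.0622)

4.596 0.354 -4.062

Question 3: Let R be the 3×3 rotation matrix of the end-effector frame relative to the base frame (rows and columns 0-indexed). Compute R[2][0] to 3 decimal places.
-1.000

End-effector x-axis (col 0 of R) = (-0.0000,-0.0000,-1.0000)
R[2][0] = -1.0000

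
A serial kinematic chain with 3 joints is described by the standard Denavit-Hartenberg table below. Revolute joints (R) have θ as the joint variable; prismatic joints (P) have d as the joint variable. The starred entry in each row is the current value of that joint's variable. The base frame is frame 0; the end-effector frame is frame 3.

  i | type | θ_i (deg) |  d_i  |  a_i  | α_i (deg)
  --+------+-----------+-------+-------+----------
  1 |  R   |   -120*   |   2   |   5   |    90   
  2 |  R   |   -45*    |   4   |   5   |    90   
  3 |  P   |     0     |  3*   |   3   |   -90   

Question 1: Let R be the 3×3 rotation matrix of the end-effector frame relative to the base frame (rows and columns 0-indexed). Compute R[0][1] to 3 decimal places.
-0.354

End-effector y-axis (col 1 of R) = (-0.3536,-0.6124,0.7071)
R[0][1] = -0.3536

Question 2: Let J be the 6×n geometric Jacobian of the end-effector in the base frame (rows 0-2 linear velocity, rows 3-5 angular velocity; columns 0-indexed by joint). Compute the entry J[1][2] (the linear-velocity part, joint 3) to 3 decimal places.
prismatic axis z_2 = (0.3536,0.6124,-0.7071)
J_v[:, 2] = z_2; J_ω[:, 2] = (0,0,0)
entry J[1][2] = 0.6124

0.612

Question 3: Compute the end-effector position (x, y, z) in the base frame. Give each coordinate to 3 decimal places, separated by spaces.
-7.732 -5.392 -5.778

after link 1: o_1 = (-2.5000, -4.3301, 2.0000)
after link 2: o_2 = (-7.7319, -5.3920, -1.5355)
after link 3: o_3 = (-7.7319, -5.3920, -5.7782)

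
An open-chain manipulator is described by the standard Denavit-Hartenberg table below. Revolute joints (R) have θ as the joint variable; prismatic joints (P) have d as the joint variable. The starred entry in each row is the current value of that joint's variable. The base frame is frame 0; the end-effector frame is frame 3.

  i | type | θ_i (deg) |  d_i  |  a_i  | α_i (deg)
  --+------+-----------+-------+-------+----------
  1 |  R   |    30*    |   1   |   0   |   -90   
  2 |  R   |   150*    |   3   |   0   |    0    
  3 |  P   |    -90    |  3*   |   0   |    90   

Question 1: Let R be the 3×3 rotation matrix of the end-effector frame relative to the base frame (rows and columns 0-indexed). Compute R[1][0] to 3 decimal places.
0.250

End-effector x-axis (col 0 of R) = (0.4330,0.2500,-0.8660)
R[1][0] = 0.2500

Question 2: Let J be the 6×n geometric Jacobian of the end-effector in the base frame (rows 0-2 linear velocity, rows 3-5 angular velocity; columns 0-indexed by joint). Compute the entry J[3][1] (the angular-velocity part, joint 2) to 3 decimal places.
axis z_1 = (-0.5000,0.8660,0.0000); lever o_n−o_1 = (-3.0000,5.1962,0.0000)
cross product → J_v[:, 1] = (0.0000,0.0000,0.0000)
J_ω[:, 1] = z_1
entry J[3][1] = -0.5000

-0.500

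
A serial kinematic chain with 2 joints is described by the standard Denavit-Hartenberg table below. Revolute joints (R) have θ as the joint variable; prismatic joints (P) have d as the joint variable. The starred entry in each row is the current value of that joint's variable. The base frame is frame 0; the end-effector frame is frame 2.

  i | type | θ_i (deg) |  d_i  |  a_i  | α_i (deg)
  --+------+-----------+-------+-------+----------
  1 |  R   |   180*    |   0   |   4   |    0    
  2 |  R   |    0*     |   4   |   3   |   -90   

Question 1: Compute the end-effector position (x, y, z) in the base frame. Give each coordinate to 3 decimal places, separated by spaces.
-7.000 0.000 4.000

after link 1: o_1 = (-4.0000, 0.0000, 0.0000)
after link 2: o_2 = (-7.0000, 0.0000, 4.0000)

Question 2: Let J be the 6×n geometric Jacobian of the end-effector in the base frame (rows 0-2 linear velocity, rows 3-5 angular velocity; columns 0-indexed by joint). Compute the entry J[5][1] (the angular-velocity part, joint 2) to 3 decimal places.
axis z_1 = (0.0000,0.0000,1.0000); lever o_n−o_1 = (-3.0000,0.0000,4.0000)
cross product → J_v[:, 1] = (-0.0000,-3.0000,0.0000)
J_ω[:, 1] = z_1
entry J[5][1] = 1.0000

1.000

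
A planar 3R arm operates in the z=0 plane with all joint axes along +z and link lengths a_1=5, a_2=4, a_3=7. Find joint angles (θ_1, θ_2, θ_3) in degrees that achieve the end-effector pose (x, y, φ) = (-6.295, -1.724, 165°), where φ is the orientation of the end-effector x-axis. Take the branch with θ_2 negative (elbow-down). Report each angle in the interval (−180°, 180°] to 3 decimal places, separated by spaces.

wrist centre = target − a_3·(cos φ, sin φ) = (0.4665, -3.5357)
cos θ_2 = (12.7190−5²−4²)/(2·5·4) = -0.7070; θ_2 = -134.9933° (elbow-down)
β = atan2(-3.5357,0.4665) = -82.4842°; ψ = atan2(-2.8288,2.1719) = -52.4832°
θ_1 = β − ψ = -30.0010°
θ_3 = φ − θ_1 − θ_2 = -30.0056° (wrapped to (-180°,180°])

-30.001 -134.993 -30.006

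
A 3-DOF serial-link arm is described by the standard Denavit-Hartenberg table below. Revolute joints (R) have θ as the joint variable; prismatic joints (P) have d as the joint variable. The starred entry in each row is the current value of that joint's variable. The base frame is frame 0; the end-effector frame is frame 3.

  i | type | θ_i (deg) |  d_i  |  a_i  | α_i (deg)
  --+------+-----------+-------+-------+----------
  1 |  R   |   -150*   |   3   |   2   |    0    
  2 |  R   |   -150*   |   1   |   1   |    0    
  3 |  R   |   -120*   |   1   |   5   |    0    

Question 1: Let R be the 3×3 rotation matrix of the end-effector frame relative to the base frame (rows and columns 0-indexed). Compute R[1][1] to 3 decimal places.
0.500

End-effector y-axis (col 1 of R) = (0.8660,0.5000,0.0000)
R[1][1] = 0.5000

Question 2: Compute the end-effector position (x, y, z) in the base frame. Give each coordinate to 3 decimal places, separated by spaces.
after link 1: o_1 = (-1.7321, -1.0000, 3.0000)
after link 2: o_2 = (-1.2321, -0.1340, 4.0000)
after link 3: o_3 = (1.2679, -4.4641, 5.0000)

1.268 -4.464 5.000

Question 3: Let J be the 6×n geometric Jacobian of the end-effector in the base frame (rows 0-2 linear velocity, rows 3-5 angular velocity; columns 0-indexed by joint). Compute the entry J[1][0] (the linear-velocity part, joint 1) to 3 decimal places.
axis z_0 = ẑ; lever o_n−o_0 = (1.2679,-4.4641,5.0000)
cross product → J_v[:, 0] = (4.4641,1.2679,-0.0000)
J_ω[:, 0] = z_0
entry J[1][0] = 1.2679

1.268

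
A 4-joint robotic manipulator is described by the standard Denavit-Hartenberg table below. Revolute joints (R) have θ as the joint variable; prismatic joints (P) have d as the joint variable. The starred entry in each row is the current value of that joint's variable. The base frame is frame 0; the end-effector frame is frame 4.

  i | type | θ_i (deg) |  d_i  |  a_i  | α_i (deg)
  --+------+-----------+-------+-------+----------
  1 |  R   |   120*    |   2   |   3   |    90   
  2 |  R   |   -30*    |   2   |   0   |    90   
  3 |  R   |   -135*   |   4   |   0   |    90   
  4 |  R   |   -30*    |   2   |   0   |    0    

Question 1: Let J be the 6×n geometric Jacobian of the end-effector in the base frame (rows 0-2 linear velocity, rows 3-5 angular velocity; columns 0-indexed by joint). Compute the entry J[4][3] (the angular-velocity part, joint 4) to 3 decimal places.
-0.177

axis z_3 = (0.9186,-0.1768,0.3536); lever o_n−o_3 = (1.8371,-0.3536,0.7071)
cross product → J_v[:, 3] = (0.0000,0.0000,0.0000)
J_ω[:, 3] = z_3
entry J[4][3] = -0.1768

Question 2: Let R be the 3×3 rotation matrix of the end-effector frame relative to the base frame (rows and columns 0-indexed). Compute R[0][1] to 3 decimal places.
0.063

End-effector y-axis (col 1 of R) = (0.0634,-0.8169,-0.5732)
R[0][1] = 0.0634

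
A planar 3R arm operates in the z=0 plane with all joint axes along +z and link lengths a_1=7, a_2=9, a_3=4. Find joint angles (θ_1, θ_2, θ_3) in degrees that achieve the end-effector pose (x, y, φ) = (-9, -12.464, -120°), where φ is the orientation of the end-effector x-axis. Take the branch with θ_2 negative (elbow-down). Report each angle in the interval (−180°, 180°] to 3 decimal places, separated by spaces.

wrist centre = target − a_3·(cos φ, sin φ) = (-7.0000, -8.9999)
cos θ_2 = (129.9982−7²−9²)/(2·7·9) = -0.0000; θ_2 = -90.0008° (elbow-down)
β = atan2(-8.9999,-7.0000) = -127.8753°; ψ = atan2(-9.0000,6.9999) = -52.1255°
θ_1 = β − ψ = -75.7498°
θ_3 = φ − θ_1 − θ_2 = 45.7506° (wrapped to (-180°,180°])

-75.750 -90.001 45.751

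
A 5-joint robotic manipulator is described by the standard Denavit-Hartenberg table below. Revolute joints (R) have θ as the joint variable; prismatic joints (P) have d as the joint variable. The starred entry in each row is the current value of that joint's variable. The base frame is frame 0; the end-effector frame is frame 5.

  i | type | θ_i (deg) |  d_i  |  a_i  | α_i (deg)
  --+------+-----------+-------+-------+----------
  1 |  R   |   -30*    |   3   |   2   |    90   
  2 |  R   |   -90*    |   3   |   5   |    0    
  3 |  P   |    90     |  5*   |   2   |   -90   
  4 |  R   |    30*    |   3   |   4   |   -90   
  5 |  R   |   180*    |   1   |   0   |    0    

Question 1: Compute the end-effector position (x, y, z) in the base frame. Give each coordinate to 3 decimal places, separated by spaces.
3.464 -7.928 1.000

after link 1: o_1 = (1.7321, -1.0000, 3.0000)
after link 2: o_2 = (0.2321, -3.5981, -2.0000)
after link 3: o_3 = (-0.5359, -8.9282, -2.0000)
after link 4: o_4 = (3.4641, -8.9282, 1.0000)
after link 5: o_5 = (3.4641, -7.9282, 1.0000)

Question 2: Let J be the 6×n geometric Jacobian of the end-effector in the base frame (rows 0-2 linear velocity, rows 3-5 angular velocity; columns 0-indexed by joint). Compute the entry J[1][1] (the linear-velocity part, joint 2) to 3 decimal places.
-1.000

axis z_1 = (-0.5000,-0.8660,0.0000); lever o_n−o_1 = (1.7321,-6.9282,-2.0000)
cross product → J_v[:, 1] = (1.7321,-1.0000,4.9641)
J_ω[:, 1] = z_1
entry J[1][1] = -1.0000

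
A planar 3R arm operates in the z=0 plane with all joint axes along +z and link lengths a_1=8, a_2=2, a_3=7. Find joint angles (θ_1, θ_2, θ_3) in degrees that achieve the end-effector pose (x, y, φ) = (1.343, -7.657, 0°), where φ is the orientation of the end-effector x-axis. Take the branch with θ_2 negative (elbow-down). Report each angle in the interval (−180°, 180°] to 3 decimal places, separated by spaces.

-117.916 -44.990 162.906

wrist centre = target − a_3·(cos φ, sin φ) = (-5.6570, -7.6570)
cos θ_2 = (90.6313−8²−2²)/(2·8·2) = 0.7072; θ_2 = -44.9902° (elbow-down)
β = atan2(-7.6570,-5.6570) = -126.4570°; ψ = atan2(-1.4140,9.4145) = -8.5415°
θ_1 = β − ψ = -117.9155°
θ_3 = φ − θ_1 − θ_2 = 162.9057° (wrapped to (-180°,180°])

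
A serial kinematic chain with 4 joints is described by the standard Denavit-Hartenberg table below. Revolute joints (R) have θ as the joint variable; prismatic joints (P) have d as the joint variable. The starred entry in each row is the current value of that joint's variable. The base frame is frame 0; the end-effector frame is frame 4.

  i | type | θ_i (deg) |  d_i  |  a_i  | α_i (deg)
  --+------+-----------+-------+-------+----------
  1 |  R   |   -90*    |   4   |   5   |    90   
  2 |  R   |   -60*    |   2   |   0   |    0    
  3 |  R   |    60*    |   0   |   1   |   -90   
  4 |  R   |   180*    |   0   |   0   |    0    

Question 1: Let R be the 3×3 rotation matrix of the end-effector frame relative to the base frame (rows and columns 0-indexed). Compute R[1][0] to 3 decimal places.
1.000

End-effector x-axis (col 0 of R) = (0.0000,1.0000,-0.0000)
R[1][0] = 1.0000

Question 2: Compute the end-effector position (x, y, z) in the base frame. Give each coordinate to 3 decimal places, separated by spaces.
-2.000 -6.000 4.000

after link 1: o_1 = (0.0000, -5.0000, 4.0000)
after link 2: o_2 = (-2.0000, -5.0000, 4.0000)
after link 3: o_3 = (-2.0000, -6.0000, 4.0000)
after link 4: o_4 = (-2.0000, -6.0000, 4.0000)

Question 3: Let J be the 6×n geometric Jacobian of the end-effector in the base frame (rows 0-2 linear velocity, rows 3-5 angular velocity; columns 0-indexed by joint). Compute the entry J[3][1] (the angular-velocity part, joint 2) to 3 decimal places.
-1.000

axis z_1 = (-1.0000,-0.0000,0.0000); lever o_n−o_1 = (-2.0000,-1.0000,0.0000)
cross product → J_v[:, 1] = (0.0000,-0.0000,1.0000)
J_ω[:, 1] = z_1
entry J[3][1] = -1.0000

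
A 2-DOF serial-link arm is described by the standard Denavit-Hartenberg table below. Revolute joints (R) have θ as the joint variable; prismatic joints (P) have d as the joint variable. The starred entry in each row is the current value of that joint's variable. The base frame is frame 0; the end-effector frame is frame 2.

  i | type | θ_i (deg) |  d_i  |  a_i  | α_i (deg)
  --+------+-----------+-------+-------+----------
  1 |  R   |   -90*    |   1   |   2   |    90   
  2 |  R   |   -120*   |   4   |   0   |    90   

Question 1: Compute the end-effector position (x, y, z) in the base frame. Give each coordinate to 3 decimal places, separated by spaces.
after link 1: o_1 = (0.0000, -2.0000, 1.0000)
after link 2: o_2 = (-4.0000, -2.0000, 1.0000)

-4.000 -2.000 1.000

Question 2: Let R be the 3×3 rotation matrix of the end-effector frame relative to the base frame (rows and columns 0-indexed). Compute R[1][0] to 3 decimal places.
End-effector x-axis (col 0 of R) = (-0.0000,0.5000,-0.8660)
R[1][0] = 0.5000

0.500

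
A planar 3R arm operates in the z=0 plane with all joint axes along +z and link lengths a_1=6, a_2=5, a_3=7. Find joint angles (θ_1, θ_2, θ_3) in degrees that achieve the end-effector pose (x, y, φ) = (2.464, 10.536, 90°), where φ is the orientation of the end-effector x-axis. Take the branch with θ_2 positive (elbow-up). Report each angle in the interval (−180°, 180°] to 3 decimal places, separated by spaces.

0.009 134.999 -45.008

wrist centre = target − a_3·(cos φ, sin φ) = (2.4640, 3.5360)
cos θ_2 = (18.5746−6²−5²)/(2·6·5) = -0.7071; θ_2 = 134.9987° (elbow-up)
β = atan2(3.5360,2.4640) = 55.1300°; ψ = atan2(3.5356,2.4645) = 55.1211°
θ_1 = β − ψ = 0.0089°
θ_3 = φ − θ_1 − θ_2 = -45.0076° (wrapped to (-180°,180°])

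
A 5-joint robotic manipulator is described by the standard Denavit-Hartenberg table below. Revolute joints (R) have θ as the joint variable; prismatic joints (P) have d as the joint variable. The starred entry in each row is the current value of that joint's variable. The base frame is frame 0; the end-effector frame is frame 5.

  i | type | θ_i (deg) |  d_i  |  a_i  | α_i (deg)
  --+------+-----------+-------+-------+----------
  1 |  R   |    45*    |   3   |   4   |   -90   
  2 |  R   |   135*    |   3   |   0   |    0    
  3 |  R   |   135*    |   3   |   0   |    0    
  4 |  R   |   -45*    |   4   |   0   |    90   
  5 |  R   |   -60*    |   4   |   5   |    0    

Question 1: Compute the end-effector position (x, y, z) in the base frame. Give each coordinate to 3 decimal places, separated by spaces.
after link 1: o_1 = (2.8284, 2.8284, 3.0000)
after link 2: o_2 = (0.7071, 4.9497, 3.0000)
after link 3: o_3 = (-1.4142, 7.0711, 3.0000)
after link 4: o_4 = (-4.2426, 9.8995, 3.0000)
after link 5: o_5 = (-4.4308, 3.5876, 1.9393)

-4.431 3.588 1.939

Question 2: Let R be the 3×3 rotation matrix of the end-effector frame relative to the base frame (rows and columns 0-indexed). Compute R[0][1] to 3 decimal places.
-0.787

End-effector y-axis (col 1 of R) = (-0.7866,-0.0795,0.6124)
R[0][1] = -0.7866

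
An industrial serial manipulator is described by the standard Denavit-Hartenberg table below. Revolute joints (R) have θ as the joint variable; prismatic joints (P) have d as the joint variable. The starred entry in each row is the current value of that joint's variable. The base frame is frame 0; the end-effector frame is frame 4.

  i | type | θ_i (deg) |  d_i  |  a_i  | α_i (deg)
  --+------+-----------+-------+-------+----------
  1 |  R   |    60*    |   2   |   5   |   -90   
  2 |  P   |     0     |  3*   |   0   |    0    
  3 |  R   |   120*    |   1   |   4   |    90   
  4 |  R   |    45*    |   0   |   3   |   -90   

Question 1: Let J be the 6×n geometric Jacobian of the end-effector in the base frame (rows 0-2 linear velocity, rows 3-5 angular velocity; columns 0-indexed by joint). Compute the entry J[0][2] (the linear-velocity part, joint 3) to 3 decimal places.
axis z_2 = (-0.8660,0.5000,0.0000); lever o_n−o_2 = (-4.2335,-1.0899,-5.3012)
cross product → J_v[:, 2] = (-2.6506,-4.5910,3.0607)
J_ω[:, 2] = z_2
entry J[0][2] = -2.6506

-2.651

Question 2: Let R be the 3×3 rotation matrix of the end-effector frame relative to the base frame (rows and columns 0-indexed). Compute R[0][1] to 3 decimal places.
End-effector y-axis (col 1 of R) = (-0.4330,-0.7500,0.5000)
R[0][1] = -0.4330

-0.433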